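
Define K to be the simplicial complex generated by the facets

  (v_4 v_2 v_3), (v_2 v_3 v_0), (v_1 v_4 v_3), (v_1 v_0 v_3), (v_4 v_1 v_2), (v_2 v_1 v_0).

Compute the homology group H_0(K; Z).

Take the total order v_0 < v_1 < v_2 < v_3 < v_4 on the vertex set. Then K (dimension 2) consists of the simplices:

  0-simplices (5): [v_0], [v_1], [v_2], [v_3], [v_4]
  1-simplices (9): [v_0,v_1], [v_0,v_2], [v_0,v_3], [v_1,v_2], [v_1,v_3], [v_1,v_4], [v_2,v_3], [v_2,v_4], [v_3,v_4]
  2-simplices (6): [v_0,v_1,v_2], [v_0,v_1,v_3], [v_0,v_2,v_3], [v_1,v_2,v_4], [v_1,v_3,v_4], [v_2,v_3,v_4]

so the chain groups are C_0 ≅ Z^5, C_1 ≅ Z^9, C_2 ≅ Z^6.

∂_1: C_1 → C_0 sends each edge [p,q] (with p < q) to q − p. For instance
  ∂[v_0,v_3] = [v_3] − [v_0].
This gives a 5×9 integer matrix of rank 4; reducing to Smith normal form yields diagonal entries (1,1,1,1).

Boundary ∂_2: C_2 → C_1 maps a triangle to the signed sum of its edges. For instance
  ∂[v_1,v_3,v_4] = [v_3,v_4] − [v_1,v_4] + [v_1,v_3],
  ∂[v_0,v_2,v_3] = [v_2,v_3] − [v_0,v_3] + [v_0,v_2].
The resulting 9×6 matrix has rank 5, and its Smith normal form has invariant factors (1,1,1,1,1).

Computing H_k = (kernel of ∂_k) / (image of ∂_{k+1}):

  H_0: rank C_0 − rank ∂_1 = 5 − 4 = 1, and the invariant factors of ∂_1 are all 1, so H_0 ≅ Z.

H_0 = Z.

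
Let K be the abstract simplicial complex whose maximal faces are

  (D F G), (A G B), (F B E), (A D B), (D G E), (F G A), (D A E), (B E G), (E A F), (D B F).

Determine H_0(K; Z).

H_0 ≅ Z.

K has 6 vertices, 15 edges, 10 triangles.
rank ∂_0 = 0, rank ∂_1 = 5 ⇒ b_0 = 6 − 0 − 5 = 1; all invariant factors of ∂_1 are 1 so no torsion. So H_0 = Z.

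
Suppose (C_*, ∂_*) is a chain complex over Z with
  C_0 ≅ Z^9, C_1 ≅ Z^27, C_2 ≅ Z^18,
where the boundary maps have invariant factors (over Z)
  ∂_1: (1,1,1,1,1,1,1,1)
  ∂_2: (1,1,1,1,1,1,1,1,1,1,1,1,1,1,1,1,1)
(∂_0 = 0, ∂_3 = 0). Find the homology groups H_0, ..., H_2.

H_0 = Z,  H_1 = Z^2,  H_2 = Z.

H_0: b_0 = 9 − 0 − 8 = 1; torsion from ∂_1 factors > 1: none. So H_0 = Z.
H_1: b_1 = 27 − 8 − 17 = 2; torsion from ∂_2 factors > 1: none. So H_1 = Z^2.
H_2: b_2 = 18 − 17 − 0 = 1; torsion from ∂_3 factors > 1: none. So H_2 = Z.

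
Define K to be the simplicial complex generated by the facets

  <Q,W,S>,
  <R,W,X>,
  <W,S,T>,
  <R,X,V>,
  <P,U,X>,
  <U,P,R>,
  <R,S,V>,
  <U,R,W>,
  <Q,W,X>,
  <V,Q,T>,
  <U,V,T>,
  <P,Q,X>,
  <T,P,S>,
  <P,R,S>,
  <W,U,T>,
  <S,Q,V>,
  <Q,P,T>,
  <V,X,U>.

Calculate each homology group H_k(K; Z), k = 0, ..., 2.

H_0 = Z,  H_1 = Z ⊕ Z/2,  H_2 = 0.

K has 9 vertices, 27 edges, 18 triangles.
rank ∂_0 = 0, rank ∂_1 = 8 ⇒ b_0 = 9 − 0 − 8 = 1; all invariant factors of ∂_1 are 1 so no torsion. So H_0 ≅ Z.
rank ∂_1 = 8, rank ∂_2 = 18 ⇒ b_1 = 27 − 8 − 18 = 1; ∂_2 has invariant factor(s) [2] giving torsion. So H_1 ≅ Z ⊕ Z/2.
rank ∂_2 = 18, rank ∂_3 = 0 ⇒ b_2 = 18 − 18 − 0 = 0. So H_2 ≅ 0.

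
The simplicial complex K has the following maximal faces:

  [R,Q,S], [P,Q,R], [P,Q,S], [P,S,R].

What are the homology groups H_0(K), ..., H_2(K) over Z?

H_0 ≅ Z,  H_1 = 0,  H_2 ≅ Z.

Order the vertices as P < Q < R < S. Listing each simplex with vertices in this order, K has dimension 2 with simplices:

  0-simplices (4): P, Q, R, S
  1-simplices (6): PQ, PR, PS, QR, QS, RS
  2-simplices (4): PQR, PQS, PRS, QRS

giving chain groups C_0 ≅ Z^4, C_1 ≅ Z^6, C_2 ≅ Z^4.

The boundary map ∂_1: C_1 → C_0 is given by ∂[p,q] = [q] − [p].
The 4×6 boundary matrix has rank 3 and Smith normal form diag(1,1,1).

∂_2: C_2 → C_1 sends each 2-simplex [p,q,r] to [q,r] − [p,r] + [p,q]. For instance
  ∂QRS = RS − QS + QR,
  ∂PQR = QR − PR + PQ.
This gives a 6×4 integer matrix of rank 3; reducing to Smith normal form yields diagonal entries (1,1,1).

Now H_k = ker ∂_k / im ∂_{k+1}, so:

  H_0: rank C_0 − rank ∂_1 = 4 − 3 = 1, and the invariant factors of ∂_1 are all 1, so H_0 = Z.
  H_1: rank ker ∂_1 − rank ∂_2 = (6 − 3) − 3 = 0, and the invariant factors of ∂_2 are all 1, so H_1 = 0.
  H_2: rank ker ∂_2 − rank ∂_3 = (4 − 3) − 0 = 1, and there is no ∂_3, so H_2 = Z.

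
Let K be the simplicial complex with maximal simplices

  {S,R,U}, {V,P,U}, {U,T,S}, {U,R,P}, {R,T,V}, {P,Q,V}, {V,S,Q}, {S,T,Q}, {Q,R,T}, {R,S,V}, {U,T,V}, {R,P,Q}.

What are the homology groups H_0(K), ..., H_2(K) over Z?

Take the total order P < Q < R < S < T < U < V on the vertex set. Then K (dimension 2) consists of the simplices:

  0-simplices (7): P, Q, R, S, T, U, V
  1-simplices (18): PQ, PR, PU, PV, QR, QS, QT, QV, RS, RT, RU, RV, ST, SU, SV, TU, TV, UV
  2-simplices (12): PQR, PQV, PRU, PUV, QRT, QST, QSV, RSU, RSV, RTV, STU, TUV

giving chain groups C_0 ≅ Z^7, C_1 ≅ Z^18, C_2 ≅ Z^12.

The boundary map ∂_1: C_1 → C_0 is given by ∂[p,q] = [q] − [p]. For instance
  ∂QR = R − Q.
This gives a 7×18 integer matrix of rank 6; reducing to Smith normal form yields diagonal entries (1,1,1,1,1,1).

Boundary ∂_2: C_2 → C_1 sends each 2-simplex [p,q,r] to [q,r] − [p,r] + [p,q]. For instance
  ∂PRU = RU − PU + PR,
  ∂PQV = QV − PV + PQ.
As a 18×12 matrix over Z this has rank 12, with invariant factors (1,1,1,1,1,1,1,1,1,1,1,2).

From H_k ≅ ker(∂_k) / im(∂_{k+1}) we obtain:

  H_0: rank C_0 − rank ∂_1 = 7 − 6 = 1, and the invariant factors of ∂_1 are all 1, so H_0 ≅ Z.
  H_1: rank ker ∂_1 − rank ∂_2 = (18 − 6) − 12 = 0, and ∂_2 has invariant factor 2 > 1, so H_1 ≅ Z_2.
  H_2: rank ker ∂_2 − rank ∂_3 = (12 − 12) − 0 = 0, and there is no ∂_3, so H_2 ≅ 0.

As a check, the Euler characteristic is 7 − 18 + 12 = 1, which agrees with 1 − 0 + 0 = 1.

H_0 = Z,  H_1 = Z_2,  H_2 = 0.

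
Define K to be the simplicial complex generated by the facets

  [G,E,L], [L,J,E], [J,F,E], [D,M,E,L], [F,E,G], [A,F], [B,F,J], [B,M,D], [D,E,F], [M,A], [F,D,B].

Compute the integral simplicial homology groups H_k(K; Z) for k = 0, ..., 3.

Order the vertices as A < B < D < E < F < G < J < L < M. Listing each simplex with vertices in this order, K has dimension 3 with simplices:

  0-simplices (9): A, B, D, E, F, G, J, L, M
  1-simplices (20): AF, AM, BD, BF, BJ, BM, DE, DF, DL, DM, EF, EG, EJ, EL, EM, FG, FJ, GL, JL, LM
  2-simplices (12): BDF, BDM, BFJ, DEF, DEL, DEM, DLM, EFG, EFJ, EGL, EJL, ELM
  3-simplices (1): DELM

Hence C_0 ≅ Z^9, C_1 ≅ Z^20, C_2 ≅ Z^12, C_3 ≅ Z^1.

The boundary map ∂_1: C_1 → C_0 sends each edge [p,q] (with p < q) to q − p.
The 9×20 boundary matrix has rank 8 and Smith normal form diag(1,1,1,1,1,1,1,1).

The boundary map ∂_2: C_2 → C_1 maps a triangle to the signed sum of its edges. For instance
  ∂DEF = EF − DF + DE,
  ∂ELM = LM − EM + EL.
As a 20×12 matrix over Z this has rank 11, with invariant factors (1,1,1,1,1,1,1,1,1,1,1).

Boundary ∂_3: C_3 → C_2 sends each 3-simplex σ to the alternating sum Σ_i (−1)^i (σ with its i-th vertex removed). For instance
  ∂DELM = ELM − DLM + DEM − DEL.
This gives a 12×1 integer matrix of rank 1; reducing to Smith normal form yields diagonal entries (1).

Now H_k = ker ∂_k / im ∂_{k+1}, so:

  H_0: rank C_0 − rank ∂_1 = 9 − 8 = 1, and the invariant factors of ∂_1 are all 1, so H_0 = Z.
  H_1: rank ker ∂_1 − rank ∂_2 = (20 − 8) − 11 = 1, and the invariant factors of ∂_2 are all 1, so H_1 = Z.
  H_2: rank ker ∂_2 − rank ∂_3 = (12 − 11) − 1 = 0, and the invariant factors of ∂_3 are all 1, so H_2 = 0.
  H_3: rank ker ∂_3 − rank ∂_4 = (1 − 1) − 0 = 0, and there is no ∂_4, so H_3 = 0.

H_0 = Z,  H_1 = Z,  H_2 = 0,  H_3 = 0.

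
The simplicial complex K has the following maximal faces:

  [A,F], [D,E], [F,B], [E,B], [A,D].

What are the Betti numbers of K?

Fix the vertex order A < B < D < E < F and write every simplex with vertices in increasing order. Then dim K = 1 and the simplices of K are:

  0-simplices (5): A, B, D, E, F
  1-simplices (5): AD, AF, BE, BF, DE

Hence C_0 ≅ Z^5, C_1 ≅ Z^5.

∂_1: C_1 → C_0 maps an edge to its endpoints' difference, ∂[p,q] = q − p.
This gives a 5×5 integer matrix of rank 4; reducing to Smith normal form yields diagonal entries (1,1,1,1).

From H_k ≅ ker(∂_k) / im(∂_{k+1}) we obtain:

  H_0: rank C_0 − rank ∂_1 = 5 − 4 = 1, and the invariant factors of ∂_1 are all 1, so H_0 = Z.
  H_1: rank ker ∂_1 − rank ∂_2 = (5 − 4) − 0 = 1, and there is no ∂_2, so H_1 = Z.

As a check, the Euler characteristic is 5 − 5 = 0, which agrees with 1 − 1 = 0.
(K is a triangulation of the circle S^1.)

Hence the Betti numbers are b_0 = 1, b_1 = 1.

b_0 = 1, b_1 = 1.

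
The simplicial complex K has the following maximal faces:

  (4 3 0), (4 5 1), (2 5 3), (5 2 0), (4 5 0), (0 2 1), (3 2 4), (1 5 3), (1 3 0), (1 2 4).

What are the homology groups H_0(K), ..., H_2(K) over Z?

H_0 = Z,  H_1 = Z/2,  H_2 = 0.

K has 6 vertices, 15 edges, 10 triangles.
rank ∂_0 = 0, rank ∂_1 = 5 ⇒ b_0 = 6 − 0 − 5 = 1; all invariant factors of ∂_1 are 1 so no torsion. So H_0 ≅ Z.
rank ∂_1 = 5, rank ∂_2 = 10 ⇒ b_1 = 15 − 5 − 10 = 0; ∂_2 has invariant factor(s) [2] giving torsion. So H_1 ≅ Z/2.
rank ∂_2 = 10, rank ∂_3 = 0 ⇒ b_2 = 10 − 10 − 0 = 0. So H_2 ≅ 0.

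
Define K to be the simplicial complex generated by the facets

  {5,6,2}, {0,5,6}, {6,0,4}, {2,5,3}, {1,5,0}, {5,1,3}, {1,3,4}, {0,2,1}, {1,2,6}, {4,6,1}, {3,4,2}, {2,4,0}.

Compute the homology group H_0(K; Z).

Take the total order 0 < 1 < 2 < 3 < 4 < 5 < 6 on the vertex set. Then K (dimension 2) consists of the simplices:

  0-simplices (7): [0], [1], [2], [3], [4], [5], [6]
  1-simplices (18): [0,1], [0,2], [0,4], [0,5], [0,6], [1,2], [1,3], [1,4], [1,5], [1,6], [2,3], [2,4], [2,5], [2,6], [3,4], [3,5], [4,6], [5,6]
  2-simplices (12): [0,1,2], [0,1,5], [0,2,4], [0,4,6], [0,5,6], [1,2,6], [1,3,4], [1,3,5], [1,4,6], [2,3,4], [2,3,5], [2,5,6]

giving chain groups C_0 ≅ Z^7, C_1 ≅ Z^18, C_2 ≅ Z^12.

The boundary map ∂_1: C_1 → C_0 sends each edge [p,q] (with p < q) to q − p. For instance
  ∂[0,5] = [5] − [0].
As a 7×18 matrix over Z this has rank 6, with invariant factors (1,1,1,1,1,1).

Boundary ∂_2: C_2 → C_1 sends each 2-simplex [p,q,r] to [q,r] − [p,r] + [p,q]. For instance
  ∂[0,5,6] = [5,6] − [0,6] + [0,5],
  ∂[0,1,5] = [1,5] − [0,5] + [0,1].
The resulting 18×12 matrix has rank 12, and its Smith normal form has invariant factors (1,1,1,1,1,1,1,1,1,1,1,2).

Reading off H_k = ker ∂_k / im ∂_{k+1}:

  H_0: rank C_0 − rank ∂_1 = 7 − 6 = 1, and the invariant factors of ∂_1 are all 1, so H_0 ≅ Z.

(K is a triangulation of the real projective plane RP^2.)

H_0 = Z.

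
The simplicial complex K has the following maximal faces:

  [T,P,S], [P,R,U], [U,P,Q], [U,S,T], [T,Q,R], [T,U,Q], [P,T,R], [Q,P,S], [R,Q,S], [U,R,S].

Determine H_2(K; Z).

Take the total order P < Q < R < S < T < U on the vertex set. Then K (dimension 2) consists of the simplices:

  0-simplices (6): P, Q, R, S, T, U
  1-simplices (15): PQ, PR, PS, PT, PU, QR, QS, QT, QU, RS, RT, RU, ST, SU, TU
  2-simplices (10): PQS, PQU, PRT, PRU, PST, QRS, QRT, QTU, RSU, STU

giving chain groups C_0 ≅ Z^6, C_1 ≅ Z^15, C_2 ≅ Z^10.

Boundary ∂_1: C_1 → C_0 sends each edge [p,q] (with p < q) to q − p. For instance
  ∂SU = U − S.
This gives a 6×15 integer matrix of rank 5; reducing to Smith normal form yields diagonal entries (1,1,1,1,1).

The boundary map ∂_2: C_2 → C_1 sends each 2-simplex [p,q,r] to [q,r] − [p,r] + [p,q]. For instance
  ∂PQU = QU − PU + PQ,
  ∂RSU = SU − RU + RS.
This gives a 15×10 integer matrix of rank 10; reducing to Smith normal form yields diagonal entries (1,1,1,1,1,1,1,1,1,2).

Now H_k = ker ∂_k / im ∂_{k+1}, so:

  H_2: rank ker ∂_2 − rank ∂_3 = (10 − 10) − 0 = 0, and there is no ∂_3, so H_2 ≅ 0.

H_2 ≅ 0.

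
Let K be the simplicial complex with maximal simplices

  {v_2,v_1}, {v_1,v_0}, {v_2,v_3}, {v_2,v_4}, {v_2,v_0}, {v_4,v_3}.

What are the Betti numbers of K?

Take the total order v_0 < v_1 < v_2 < v_3 < v_4 on the vertex set. Then K (dimension 1) consists of the simplices:

  0-simplices (5): [v_0], [v_1], [v_2], [v_3], [v_4]
  1-simplices (6): [v_0,v_1], [v_0,v_2], [v_1,v_2], [v_2,v_3], [v_2,v_4], [v_3,v_4]

giving chain groups C_0 ≅ Z^5, C_1 ≅ Z^6.

Boundary ∂_1: C_1 → C_0 maps an edge to its endpoints' difference, ∂[p,q] = q − p. For instance
  ∂[v_0,v_1] = [v_1] − [v_0].
As a 5×6 matrix over Z this has rank 4, with invariant factors (1,1,1,1).

Reading off H_k = ker ∂_k / im ∂_{k+1}:

  H_0: rank C_0 − rank ∂_1 = 5 − 4 = 1, and the invariant factors of ∂_1 are all 1, so H_0 ≅ Z.
  H_1: rank ker ∂_1 − rank ∂_2 = (6 − 4) − 0 = 2, and there is no ∂_2, so H_1 ≅ Z^2.

Hence the Betti numbers are b_0 = 1, b_1 = 2.

b_0 = 1, b_1 = 2.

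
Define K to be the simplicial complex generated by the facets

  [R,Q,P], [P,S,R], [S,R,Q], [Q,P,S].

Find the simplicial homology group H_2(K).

Fix the vertex order P < Q < R < S and write every simplex with vertices in increasing order. Then dim K = 2 and the simplices of K are:

  0-simplices (4): P, Q, R, S
  1-simplices (6): PQ, PR, PS, QR, QS, RS
  2-simplices (4): PQR, PQS, PRS, QRS

giving chain groups C_0 ≅ Z^4, C_1 ≅ Z^6, C_2 ≅ Z^4.

The boundary map ∂_1: C_1 → C_0 maps an edge to its endpoints' difference, ∂[p,q] = q − p. For instance
  ∂QS = S − Q.
The resulting 4×6 matrix has rank 3, and its Smith normal form has invariant factors (1,1,1).

Boundary ∂_2: C_2 → C_1 acts by ∂[p,q,r] = [q,r] − [p,r] + [p,q]. For instance
  ∂PRS = RS − PS + PR,
  ∂PQR = QR − PR + PQ.
This gives a 6×4 integer matrix of rank 3; reducing to Smith normal form yields diagonal entries (1,1,1).

From H_k ≅ ker(∂_k) / im(∂_{k+1}) we obtain:

  H_2: rank ker ∂_2 − rank ∂_3 = (4 − 3) − 0 = 1, and there is no ∂_3, so H_2 ≅ Z.

H_2 ≅ Z.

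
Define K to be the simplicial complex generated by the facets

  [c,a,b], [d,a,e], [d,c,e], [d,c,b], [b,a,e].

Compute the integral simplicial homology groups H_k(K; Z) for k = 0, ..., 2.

H_0 ≅ Z,  H_1 ≅ Z,  H_2 = 0.

Fix the vertex order a < b < c < d < e and write every simplex with vertices in increasing order. Then dim K = 2 and the simplices of K are:

  0-simplices (5): a, b, c, d, e
  1-simplices (10): ab, ac, ad, ae, bc, bd, be, cd, ce, de
  2-simplices (5): abc, abe, ade, bcd, cde

so the chain groups are C_0 ≅ Z^5, C_1 ≅ Z^10, C_2 ≅ Z^5.

∂_1: C_1 → C_0 sends each edge [p,q] (with p < q) to q − p. For instance
  ∂ab = b − a.
As a 5×10 matrix over Z this has rank 4, with invariant factors (1,1,1,1).

Boundary ∂_2: C_2 → C_1 sends each 2-simplex [p,q,r] to [q,r] − [p,r] + [p,q]. For instance
  ∂bcd = cd − bd + bc,
  ∂ade = de − ae + ad.
The 10×5 boundary matrix has rank 5 and Smith normal form diag(1,1,1,1,1).

Computing H_k = (kernel of ∂_k) / (image of ∂_{k+1}):

  H_0: rank C_0 − rank ∂_1 = 5 − 4 = 1, and the invariant factors of ∂_1 are all 1, so H_0 ≅ Z.
  H_1: rank ker ∂_1 − rank ∂_2 = (10 − 4) − 5 = 1, and the invariant factors of ∂_2 are all 1, so H_1 ≅ Z.
  H_2: rank ker ∂_2 − rank ∂_3 = (5 − 5) − 0 = 0, and there is no ∂_3, so H_2 ≅ 0.

As a check, the Euler characteristic is 5 − 10 + 5 = 0, which agrees with 1 − 1 + 0 = 0.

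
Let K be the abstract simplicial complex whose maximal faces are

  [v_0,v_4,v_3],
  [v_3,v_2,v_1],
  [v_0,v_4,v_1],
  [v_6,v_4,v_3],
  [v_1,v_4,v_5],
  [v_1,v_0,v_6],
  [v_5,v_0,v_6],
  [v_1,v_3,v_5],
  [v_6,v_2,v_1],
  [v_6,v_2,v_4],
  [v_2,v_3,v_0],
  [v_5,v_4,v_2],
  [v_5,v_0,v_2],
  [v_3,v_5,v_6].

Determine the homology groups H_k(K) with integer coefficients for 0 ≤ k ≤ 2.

H_0 = Z,  H_1 = Z^2,  H_2 = Z.

We work with the vertex ordering v_0 < v_1 < v_2 < v_3 < v_4 < v_5 < v_6. The simplices of K, each written with vertices in increasing order, are:

  0-simplices (7): [v_0], [v_1], [v_2], [v_3], [v_4], [v_5], [v_6]
  1-simplices (21): (21 of them)
  2-simplices (14): (14 of them)

so the chain groups are C_0 ≅ Z^7, C_1 ≅ Z^21, C_2 ≅ Z^14.

∂_1: C_1 → C_0 maps an edge to its endpoints' difference, ∂[p,q] = q − p.
This gives a 7×21 integer matrix of rank 6; reducing to Smith normal form yields diagonal entries (1,1,1,1,1,1).

The boundary map ∂_2: C_2 → C_1 sends each 2-simplex [p,q,r] to [q,r] − [p,r] + [p,q]. For instance
  ∂[v_3,v_4,v_6] = [v_4,v_6] − [v_3,v_6] + [v_3,v_4],
  ∂[v_1,v_2,v_6] = [v_2,v_6] − [v_1,v_6] + [v_1,v_2].
This gives a 21×14 integer matrix of rank 13; reducing to Smith normal form yields diagonal entries (1,1,1,1,1,1,1,1,1,1,1,1,1).

Reading off H_k = ker ∂_k / im ∂_{k+1}:

  H_0: rank C_0 − rank ∂_1 = 7 − 6 = 1, and the invariant factors of ∂_1 are all 1, so H_0 = Z.
  H_1: rank ker ∂_1 − rank ∂_2 = (21 − 6) − 13 = 2, and the invariant factors of ∂_2 are all 1, so H_1 = Z^2.
  H_2: rank ker ∂_2 − rank ∂_3 = (14 − 13) − 0 = 1, and there is no ∂_3, so H_2 = Z.

(K is a triangulation of the torus T^2.)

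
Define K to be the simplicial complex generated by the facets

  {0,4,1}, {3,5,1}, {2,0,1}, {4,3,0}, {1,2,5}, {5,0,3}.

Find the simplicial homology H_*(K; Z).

H_0 = Z,  H_1 = Z,  H_2 = 0.

We work with the vertex ordering 0 < 1 < 2 < 3 < 4 < 5. The simplices of K, each written with vertices in increasing order, are:

  0-simplices (6): [0], [1], [2], [3], [4], [5]
  1-simplices (12): [0,1], [0,2], [0,3], [0,4], [0,5], [1,2], [1,3], [1,4], [1,5], [2,5], [3,4], [3,5]
  2-simplices (6): [0,1,2], [0,1,4], [0,3,4], [0,3,5], [1,2,5], [1,3,5]

so the chain groups are C_0 ≅ Z^6, C_1 ≅ Z^12, C_2 ≅ Z^6.

∂_1: C_1 → C_0 maps an edge to its endpoints' difference, ∂[p,q] = q − p.
This gives a 6×12 integer matrix of rank 5; reducing to Smith normal form yields diagonal entries (1,1,1,1,1).

The boundary map ∂_2: C_2 → C_1 sends each 2-simplex [p,q,r] to [q,r] − [p,r] + [p,q]. For instance
  ∂[0,1,4] = [1,4] − [0,4] + [0,1],
  ∂[0,3,5] = [3,5] − [0,5] + [0,3].
The resulting 12×6 matrix has rank 6, and its Smith normal form has invariant factors (1,1,1,1,1,1).

Now H_k = ker ∂_k / im ∂_{k+1}, so:

  H_0: rank C_0 − rank ∂_1 = 6 − 5 = 1, and the invariant factors of ∂_1 are all 1, so H_0 = Z.
  H_1: rank ker ∂_1 − rank ∂_2 = (12 − 5) − 6 = 1, and the invariant factors of ∂_2 are all 1, so H_1 = Z.
  H_2: rank ker ∂_2 − rank ∂_3 = (6 − 6) − 0 = 0, and there is no ∂_3, so H_2 = 0.

As a check, the Euler characteristic is 6 − 12 + 6 = 0, which agrees with 1 − 1 + 0 = 0.
(K is a triangulation of the cylinder S^1 x I.)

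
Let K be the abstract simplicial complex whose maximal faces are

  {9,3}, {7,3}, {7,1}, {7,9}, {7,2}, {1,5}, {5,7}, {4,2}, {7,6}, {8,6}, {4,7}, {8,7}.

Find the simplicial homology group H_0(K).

Take the total order 1 < 2 < 3 < 4 < 5 < 6 < 7 < 8 < 9 on the vertex set. Then K (dimension 1) consists of the simplices:

  0-simplices (9): [1], [2], [3], [4], [5], [6], [7], [8], [9]
  1-simplices (12): [1,5], [1,7], [2,4], [2,7], [3,7], [3,9], [4,7], [5,7], [6,7], [6,8], [7,8], [7,9]

Hence C_0 ≅ Z^9, C_1 ≅ Z^12.

The boundary map ∂_1: C_1 → C_0 is given by ∂[p,q] = [q] − [p]. For instance
  ∂[2,7] = [7] − [2].
As a 9×12 matrix over Z this has rank 8, with invariant factors (1,1,1,1,1,1,1,1).

Reading off H_k = ker ∂_k / im ∂_{k+1}:

  H_0: rank C_0 − rank ∂_1 = 9 − 8 = 1, and the invariant factors of ∂_1 are all 1, so H_0 ≅ Z.

H_0 ≅ Z.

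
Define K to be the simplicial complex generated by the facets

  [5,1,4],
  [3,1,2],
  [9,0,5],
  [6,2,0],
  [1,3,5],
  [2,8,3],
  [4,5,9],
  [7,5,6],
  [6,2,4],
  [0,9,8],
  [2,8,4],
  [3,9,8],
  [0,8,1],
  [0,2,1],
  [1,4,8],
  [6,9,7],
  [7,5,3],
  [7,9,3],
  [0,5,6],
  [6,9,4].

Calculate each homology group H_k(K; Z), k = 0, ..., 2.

Order the vertices as 0 < 1 < 2 < 3 < 4 < 5 < 6 < 7 < 8 < 9. Listing each simplex with vertices in this order, K has dimension 2 with simplices:

  0-simplices (10): [0], [1], [2], [3], [4], [5], [6], [7], [8], [9]
  1-simplices (30): (30 of them)
  2-simplices (20): (20 of them)

Hence C_0 ≅ Z^10, C_1 ≅ Z^30, C_2 ≅ Z^20.

∂_1: C_1 → C_0 maps an edge to its endpoints' difference, ∂[p,q] = q − p. For instance
  ∂[7,9] = [9] − [7].
The resulting 10×30 matrix has rank 9, and its Smith normal form has invariant factors (1,1,1,1,1,1,1,1,1).

∂_2: C_2 → C_1 maps a triangle to the signed sum of its edges. For instance
  ∂[2,4,6] = [4,6] − [2,6] + [2,4],
  ∂[4,6,9] = [6,9] − [4,9] + [4,6].
The 30×20 boundary matrix has rank 20 and Smith normal form diag(1,1,1,1,1,1,1,1,1,1,1,1,1,1,1,1,1,1,1,2).

Now H_k = ker ∂_k / im ∂_{k+1}, so:

  H_0: rank C_0 − rank ∂_1 = 10 − 9 = 1, and the invariant factors of ∂_1 are all 1, so H_0 = Z.
  H_1: rank ker ∂_1 − rank ∂_2 = (30 − 9) − 20 = 1, and ∂_2 has invariant factor 2 > 1, so H_1 = Z × Z/2.
  H_2: rank ker ∂_2 − rank ∂_3 = (20 − 20) − 0 = 0, and there is no ∂_3, so H_2 = 0.

As a check, the Euler characteristic is 10 − 30 + 20 = 0, which agrees with 1 − 1 + 0 = 0.

H_0 = Z,  H_1 = Z × Z/2,  H_2 = 0.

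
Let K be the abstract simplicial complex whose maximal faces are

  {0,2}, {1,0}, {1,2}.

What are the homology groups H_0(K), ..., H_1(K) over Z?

H_0 = Z,  H_1 = Z.

Take the total order 0 < 1 < 2 on the vertex set. Then K (dimension 1) consists of the simplices:

  0-simplices (3): [0], [1], [2]
  1-simplices (3): [0,1], [0,2], [1,2]

Hence C_0 ≅ Z^3, C_1 ≅ Z^3.

The boundary map ∂_1: C_1 → C_0 is given by ∂[p,q] = [q] − [p]. For instance
  ∂[1,2] = [2] − [1].
As a 3×3 matrix over Z this has rank 2, with invariant factors (1,1).

Reading off H_k = ker ∂_k / im ∂_{k+1}:

  H_0: rank C_0 − rank ∂_1 = 3 − 2 = 1, and the invariant factors of ∂_1 are all 1, so H_0 = Z.
  H_1: rank ker ∂_1 − rank ∂_2 = (3 − 2) − 0 = 1, and there is no ∂_2, so H_1 = Z.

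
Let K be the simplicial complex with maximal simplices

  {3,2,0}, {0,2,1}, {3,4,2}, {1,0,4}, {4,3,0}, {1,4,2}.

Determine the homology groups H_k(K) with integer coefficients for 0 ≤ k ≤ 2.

Fix the vertex order 0 < 1 < 2 < 3 < 4 and write every simplex with vertices in increasing order. Then dim K = 2 and the simplices of K are:

  0-simplices (5): [0], [1], [2], [3], [4]
  1-simplices (9): [0,1], [0,2], [0,3], [0,4], [1,2], [1,4], [2,3], [2,4], [3,4]
  2-simplices (6): [0,1,2], [0,1,4], [0,2,3], [0,3,4], [1,2,4], [2,3,4]

giving chain groups C_0 ≅ Z^5, C_1 ≅ Z^9, C_2 ≅ Z^6.

The boundary map ∂_1: C_1 → C_0 maps an edge to its endpoints' difference, ∂[p,q] = q − p. For instance
  ∂[3,4] = [4] − [3].
This gives a 5×9 integer matrix of rank 4; reducing to Smith normal form yields diagonal entries (1,1,1,1).

∂_2: C_2 → C_1 maps a triangle to the signed sum of its edges. For instance
  ∂[2,3,4] = [3,4] − [2,4] + [2,3],
  ∂[0,3,4] = [3,4] − [0,4] + [0,3].
This gives a 9×6 integer matrix of rank 5; reducing to Smith normal form yields diagonal entries (1,1,1,1,1).

Computing H_k = (kernel of ∂_k) / (image of ∂_{k+1}):

  H_0: rank C_0 − rank ∂_1 = 5 − 4 = 1, and the invariant factors of ∂_1 are all 1, so H_0 ≅ Z.
  H_1: rank ker ∂_1 − rank ∂_2 = (9 − 4) − 5 = 0, and the invariant factors of ∂_2 are all 1, so H_1 ≅ 0.
  H_2: rank ker ∂_2 − rank ∂_3 = (6 − 5) − 0 = 1, and there is no ∂_3, so H_2 ≅ Z.

H_0 ≅ Z,  H_1 = 0,  H_2 ≅ Z.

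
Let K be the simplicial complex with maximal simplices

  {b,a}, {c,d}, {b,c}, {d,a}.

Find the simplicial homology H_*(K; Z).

H_0 ≅ Z,  H_1 ≅ Z.

We work with the vertex ordering a < b < c < d. The simplices of K, each written with vertices in increasing order, are:

  0-simplices (4): a, b, c, d
  1-simplices (4): ab, ad, bc, cd

Hence C_0 ≅ Z^4, C_1 ≅ Z^4.

∂_1: C_1 → C_0 maps an edge to its endpoints' difference, ∂[p,q] = q − p. For instance
  ∂cd = d − c.
As a 4×4 matrix over Z this has rank 3, with invariant factors (1,1,1).

Computing H_k = (kernel of ∂_k) / (image of ∂_{k+1}):

  H_0: rank C_0 − rank ∂_1 = 4 − 3 = 1, and the invariant factors of ∂_1 are all 1, so H_0 ≅ Z.
  H_1: rank ker ∂_1 − rank ∂_2 = (4 − 3) − 0 = 1, and there is no ∂_2, so H_1 ≅ Z.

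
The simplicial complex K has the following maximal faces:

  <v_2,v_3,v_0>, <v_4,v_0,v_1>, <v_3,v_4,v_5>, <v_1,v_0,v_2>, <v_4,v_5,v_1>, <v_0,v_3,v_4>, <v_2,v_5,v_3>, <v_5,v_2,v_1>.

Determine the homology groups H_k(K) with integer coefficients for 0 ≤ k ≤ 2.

We work with the vertex ordering v_0 < v_1 < v_2 < v_3 < v_4 < v_5. The simplices of K, each written with vertices in increasing order, are:

  0-simplices (6): [v_0], [v_1], [v_2], [v_3], [v_4], [v_5]
  1-simplices (12): [v_0,v_1], [v_0,v_2], [v_0,v_3], [v_0,v_4], [v_1,v_2], [v_1,v_4], [v_1,v_5], [v_2,v_3], [v_2,v_5], [v_3,v_4], [v_3,v_5], [v_4,v_5]
  2-simplices (8): [v_0,v_1,v_2], [v_0,v_1,v_4], [v_0,v_2,v_3], [v_0,v_3,v_4], [v_1,v_2,v_5], [v_1,v_4,v_5], [v_2,v_3,v_5], [v_3,v_4,v_5]

giving chain groups C_0 ≅ Z^6, C_1 ≅ Z^12, C_2 ≅ Z^8.

Boundary ∂_1: C_1 → C_0 maps an edge to its endpoints' difference, ∂[p,q] = q − p. For instance
  ∂[v_1,v_4] = [v_4] − [v_1].
This gives a 6×12 integer matrix of rank 5; reducing to Smith normal form yields diagonal entries (1,1,1,1,1).

The boundary map ∂_2: C_2 → C_1 maps a triangle to the signed sum of its edges. For instance
  ∂[v_3,v_4,v_5] = [v_4,v_5] − [v_3,v_5] + [v_3,v_4],
  ∂[v_1,v_2,v_5] = [v_2,v_5] − [v_1,v_5] + [v_1,v_2].
The 12×8 boundary matrix has rank 7 and Smith normal form diag(1,1,1,1,1,1,1).

From H_k ≅ ker(∂_k) / im(∂_{k+1}) we obtain:

  H_0: rank C_0 − rank ∂_1 = 6 − 5 = 1, and the invariant factors of ∂_1 are all 1, so H_0 ≅ Z.
  H_1: rank ker ∂_1 − rank ∂_2 = (12 − 5) − 7 = 0, and the invariant factors of ∂_2 are all 1, so H_1 ≅ 0.
  H_2: rank ker ∂_2 − rank ∂_3 = (8 − 7) − 0 = 1, and there is no ∂_3, so H_2 ≅ Z.

H_0 = Z,  H_1 = 0,  H_2 = Z.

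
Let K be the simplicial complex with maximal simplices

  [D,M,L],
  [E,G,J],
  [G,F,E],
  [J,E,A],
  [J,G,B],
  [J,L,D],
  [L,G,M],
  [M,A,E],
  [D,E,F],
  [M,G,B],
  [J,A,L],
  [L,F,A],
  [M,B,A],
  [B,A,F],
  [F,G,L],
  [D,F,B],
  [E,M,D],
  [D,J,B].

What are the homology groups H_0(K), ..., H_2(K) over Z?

H_0 = Z,  H_1 = Z^2,  H_2 = Z.

Take the total order A < B < D < E < F < G < J < L < M on the vertex set. Then K (dimension 2) consists of the simplices:

  0-simplices (9): A, B, D, E, F, G, J, L, M
  1-simplices (27): AB, AE, AF, AJ, AL, AM, BD, BF, BG, BJ, BM, DE, DF, DJ, DL, DM, EF, EG, EJ, EM, FG, FL, GJ, GL, GM, JL, LM
  2-simplices (18): ABF, ABM, AEJ, AEM, AFL, AJL, BDF, BDJ, BGJ, BGM, DEF, DEM, DJL, DLM, EFG, EGJ, FGL, GLM

Hence C_0 ≅ Z^9, C_1 ≅ Z^27, C_2 ≅ Z^18.

Boundary ∂_1: C_1 → C_0 is given by ∂[p,q] = [q] − [p]. For instance
  ∂AF = F − A.
As a 9×27 matrix over Z this has rank 8, with invariant factors (1,1,1,1,1,1,1,1).

Boundary ∂_2: C_2 → C_1 acts by ∂[p,q,r] = [q,r] − [p,r] + [p,q]. For instance
  ∂FGL = GL − FL + FG,
  ∂AJL = JL − AL + AJ.
The resulting 27×18 matrix has rank 17, and its Smith normal form has invariant factors (1,1,1,1,1,1,1,1,1,1,1,1,1,1,1,1,1).

Reading off H_k = ker ∂_k / im ∂_{k+1}:

  H_0: rank C_0 − rank ∂_1 = 9 − 8 = 1, and the invariant factors of ∂_1 are all 1, so H_0 ≅ Z.
  H_1: rank ker ∂_1 − rank ∂_2 = (27 − 8) − 17 = 2, and the invariant factors of ∂_2 are all 1, so H_1 ≅ Z^2.
  H_2: rank ker ∂_2 − rank ∂_3 = (18 − 17) − 0 = 1, and there is no ∂_3, so H_2 ≅ Z.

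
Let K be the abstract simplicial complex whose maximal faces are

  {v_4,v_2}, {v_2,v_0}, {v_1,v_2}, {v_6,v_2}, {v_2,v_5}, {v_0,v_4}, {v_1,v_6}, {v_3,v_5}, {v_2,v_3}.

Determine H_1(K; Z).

Order the vertices as v_0 < v_1 < v_2 < v_3 < v_4 < v_5 < v_6. Listing each simplex with vertices in this order, K has dimension 1 with simplices:

  0-simplices (7): [v_0], [v_1], [v_2], [v_3], [v_4], [v_5], [v_6]
  1-simplices (9): [v_0,v_2], [v_0,v_4], [v_1,v_2], [v_1,v_6], [v_2,v_3], [v_2,v_4], [v_2,v_5], [v_2,v_6], [v_3,v_5]

so the chain groups are C_0 ≅ Z^7, C_1 ≅ Z^9.

∂_1: C_1 → C_0 sends each edge [p,q] (with p < q) to q − p. For instance
  ∂[v_2,v_6] = [v_6] − [v_2].
As a 7×9 matrix over Z this has rank 6, with invariant factors (1,1,1,1,1,1).

Now H_k = ker ∂_k / im ∂_{k+1}, so:

  H_1: rank ker ∂_1 − rank ∂_2 = (9 − 6) − 0 = 3, and there is no ∂_2, so H_1 = Z^3.

(K is a triangulation of a wedge of 3 circles.)

H_1 = Z^3.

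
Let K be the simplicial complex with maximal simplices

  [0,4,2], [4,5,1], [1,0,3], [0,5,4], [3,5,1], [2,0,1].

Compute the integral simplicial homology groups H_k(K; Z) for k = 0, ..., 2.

H_0 = Z,  H_1 = Z,  H_2 = 0.

Order the vertices as 0 < 1 < 2 < 3 < 4 < 5. Listing each simplex with vertices in this order, K has dimension 2 with simplices:

  0-simplices (6): [0], [1], [2], [3], [4], [5]
  1-simplices (12): [0,1], [0,2], [0,3], [0,4], [0,5], [1,2], [1,3], [1,4], [1,5], [2,4], [3,5], [4,5]
  2-simplices (6): [0,1,2], [0,1,3], [0,2,4], [0,4,5], [1,3,5], [1,4,5]

so the chain groups are C_0 ≅ Z^6, C_1 ≅ Z^12, C_2 ≅ Z^6.

The boundary map ∂_1: C_1 → C_0 maps an edge to its endpoints' difference, ∂[p,q] = q − p. For instance
  ∂[1,4] = [4] − [1].
The resulting 6×12 matrix has rank 5, and its Smith normal form has invariant factors (1,1,1,1,1).

∂_2: C_2 → C_1 acts by ∂[p,q,r] = [q,r] − [p,r] + [p,q]. For instance
  ∂[0,4,5] = [4,5] − [0,5] + [0,4],
  ∂[0,1,3] = [1,3] − [0,3] + [0,1].
The resulting 12×6 matrix has rank 6, and its Smith normal form has invariant factors (1,1,1,1,1,1).

Reading off H_k = ker ∂_k / im ∂_{k+1}:

  H_0: rank C_0 − rank ∂_1 = 6 − 5 = 1, and the invariant factors of ∂_1 are all 1, so H_0 = Z.
  H_1: rank ker ∂_1 − rank ∂_2 = (12 − 5) − 6 = 1, and the invariant factors of ∂_2 are all 1, so H_1 = Z.
  H_2: rank ker ∂_2 − rank ∂_3 = (6 − 6) − 0 = 0, and there is no ∂_3, so H_2 = 0.

(K is a triangulation of the cylinder S^1 x I.)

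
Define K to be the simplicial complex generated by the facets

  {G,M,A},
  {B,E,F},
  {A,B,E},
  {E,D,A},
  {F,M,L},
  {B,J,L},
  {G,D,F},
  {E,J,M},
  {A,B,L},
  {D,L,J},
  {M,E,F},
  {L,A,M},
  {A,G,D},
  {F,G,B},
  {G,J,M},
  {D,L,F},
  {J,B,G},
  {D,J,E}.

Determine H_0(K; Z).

Fix the vertex order A < B < D < E < F < G < J < L < M and write every simplex with vertices in increasing order. Then dim K = 2 and the simplices of K are:

  0-simplices (9): A, B, D, E, F, G, J, L, M
  1-simplices (27): AB, AD, AE, AG, AL, AM, BE, BF, BG, BJ, BL, DE, DF, DG, DJ, DL, EF, EJ, EM, FG, FL, FM, GJ, GM, JL, JM, LM
  2-simplices (18): ABE, ABL, ADE, ADG, AGM, ALM, BEF, BFG, BGJ, BJL, DEJ, DFG, DFL, DJL, EFM, EJM, FLM, GJM

giving chain groups C_0 ≅ Z^9, C_1 ≅ Z^27, C_2 ≅ Z^18.

The boundary map ∂_1: C_1 → C_0 sends each edge [p,q] (with p < q) to q − p. For instance
  ∂JM = M − J.
This gives a 9×27 integer matrix of rank 8; reducing to Smith normal form yields diagonal entries (1,1,1,1,1,1,1,1).

∂_2: C_2 → C_1 sends each 2-simplex [p,q,r] to [q,r] − [p,r] + [p,q]. For instance
  ∂GJM = JM − GM + GJ,
  ∂AGM = GM − AM + AG.
This gives a 27×18 integer matrix of rank 17; reducing to Smith normal form yields diagonal entries (1,1,1,1,1,1,1,1,1,1,1,1,1,1,1,1,1).

From H_k ≅ ker(∂_k) / im(∂_{k+1}) we obtain:

  H_0: rank C_0 − rank ∂_1 = 9 − 8 = 1, and the invariant factors of ∂_1 are all 1, so H_0 = Z.

H_0 = Z.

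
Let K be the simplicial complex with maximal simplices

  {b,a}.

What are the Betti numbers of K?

b_0 = 1, b_1 = 0.

Fix the vertex order a < b and write every simplex with vertices in increasing order. Then dim K = 1 and the simplices of K are:

  0-simplices (2): a, b
  1-simplices (1): ab

Hence C_0 ≅ Z^2, C_1 ≅ Z^1.

∂_1: C_1 → C_0 sends each edge [p,q] (with p < q) to q − p. For instance
  ∂ab = b − a.
This gives a 2×1 integer matrix of rank 1; reducing to Smith normal form yields diagonal entries (1).

Reading off H_k = ker ∂_k / im ∂_{k+1}:

  H_0: rank C_0 − rank ∂_1 = 2 − 1 = 1, and the invariant factors of ∂_1 are all 1, so H_0 = Z.
  H_1: rank ker ∂_1 − rank ∂_2 = (1 − 1) − 0 = 0, and there is no ∂_2, so H_1 = 0.

Hence the Betti numbers are b_0 = 1, b_1 = 0.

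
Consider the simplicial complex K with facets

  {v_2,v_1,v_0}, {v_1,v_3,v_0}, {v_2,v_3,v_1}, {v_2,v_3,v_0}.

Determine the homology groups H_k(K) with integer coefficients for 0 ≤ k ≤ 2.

H_0 = Z,  H_1 = 0,  H_2 = Z.

Fix the vertex order v_0 < v_1 < v_2 < v_3 and write every simplex with vertices in increasing order. Then dim K = 2 and the simplices of K are:

  0-simplices (4): [v_0], [v_1], [v_2], [v_3]
  1-simplices (6): [v_0,v_1], [v_0,v_2], [v_0,v_3], [v_1,v_2], [v_1,v_3], [v_2,v_3]
  2-simplices (4): [v_0,v_1,v_2], [v_0,v_1,v_3], [v_0,v_2,v_3], [v_1,v_2,v_3]

giving chain groups C_0 ≅ Z^4, C_1 ≅ Z^6, C_2 ≅ Z^4.

∂_1: C_1 → C_0 is given by ∂[p,q] = [q] − [p]. For instance
  ∂[v_0,v_3] = [v_3] − [v_0].
The resulting 4×6 matrix has rank 3, and its Smith normal form has invariant factors (1,1,1).

The boundary map ∂_2: C_2 → C_1 acts by ∂[p,q,r] = [q,r] − [p,r] + [p,q]. For instance
  ∂[v_0,v_2,v_3] = [v_2,v_3] − [v_0,v_3] + [v_0,v_2],
  ∂[v_0,v_1,v_3] = [v_1,v_3] − [v_0,v_3] + [v_0,v_1].
The resulting 6×4 matrix has rank 3, and its Smith normal form has invariant factors (1,1,1).

Reading off H_k = ker ∂_k / im ∂_{k+1}:

  H_0: rank C_0 − rank ∂_1 = 4 − 3 = 1, and the invariant factors of ∂_1 are all 1, so H_0 ≅ Z.
  H_1: rank ker ∂_1 − rank ∂_2 = (6 − 3) − 3 = 0, and the invariant factors of ∂_2 are all 1, so H_1 ≅ 0.
  H_2: rank ker ∂_2 − rank ∂_3 = (4 − 3) − 0 = 1, and there is no ∂_3, so H_2 ≅ Z.

As a check, the Euler characteristic is 4 − 6 + 4 = 2, which agrees with 1 − 0 + 1 = 2.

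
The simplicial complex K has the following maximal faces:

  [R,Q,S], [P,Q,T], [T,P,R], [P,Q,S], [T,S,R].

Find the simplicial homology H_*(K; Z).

K has 5 vertices, 10 edges, 5 triangles.
rank ∂_0 = 0, rank ∂_1 = 4 ⇒ b_0 = 5 − 0 − 4 = 1; all invariant factors of ∂_1 are 1 so no torsion. So H_0 ≅ Z.
rank ∂_1 = 4, rank ∂_2 = 5 ⇒ b_1 = 10 − 4 − 5 = 1; all invariant factors of ∂_2 are 1 so no torsion. So H_1 ≅ Z.
rank ∂_2 = 5, rank ∂_3 = 0 ⇒ b_2 = 5 − 5 − 0 = 0. So H_2 ≅ 0.

H_0 = Z,  H_1 = Z,  H_2 = 0.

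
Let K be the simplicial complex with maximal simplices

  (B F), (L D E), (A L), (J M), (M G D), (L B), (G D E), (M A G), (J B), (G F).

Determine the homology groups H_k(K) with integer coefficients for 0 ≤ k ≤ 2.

H_0 = Z,  H_1 = Z^3,  H_2 = 0.

Take the total order A < B < D < E < F < G < J < L < M on the vertex set. Then K (dimension 2) consists of the simplices:

  0-simplices (9): A, B, D, E, F, G, J, L, M
  1-simplices (15): AG, AL, AM, BF, BJ, BL, DE, DG, DL, DM, EG, EL, FG, GM, JM
  2-simplices (4): AGM, DEG, DEL, DGM

giving chain groups C_0 ≅ Z^9, C_1 ≅ Z^15, C_2 ≅ Z^4.

∂_1: C_1 → C_0 is given by ∂[p,q] = [q] − [p].
As a 9×15 matrix over Z this has rank 8, with invariant factors (1,1,1,1,1,1,1,1).

∂_2: C_2 → C_1 maps a triangle to the signed sum of its edges. For instance
  ∂DGM = GM − DM + DG,
  ∂AGM = GM − AM + AG.
The 15×4 boundary matrix has rank 4 and Smith normal form diag(1,1,1,1).

Now H_k = ker ∂_k / im ∂_{k+1}, so:

  H_0: rank C_0 − rank ∂_1 = 9 − 8 = 1, and the invariant factors of ∂_1 are all 1, so H_0 ≅ Z.
  H_1: rank ker ∂_1 − rank ∂_2 = (15 − 8) − 4 = 3, and the invariant factors of ∂_2 are all 1, so H_1 ≅ Z^3.
  H_2: rank ker ∂_2 − rank ∂_3 = (4 − 4) − 0 = 0, and there is no ∂_3, so H_2 ≅ 0.

As a check, the Euler characteristic is 9 − 15 + 4 = -2, which agrees with 1 − 3 + 0 = -2.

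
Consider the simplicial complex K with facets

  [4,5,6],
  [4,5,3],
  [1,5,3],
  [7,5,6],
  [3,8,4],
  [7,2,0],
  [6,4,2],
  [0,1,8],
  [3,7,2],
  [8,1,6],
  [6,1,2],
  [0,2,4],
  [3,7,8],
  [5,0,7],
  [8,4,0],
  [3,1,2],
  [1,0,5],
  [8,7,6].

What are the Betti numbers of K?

We work with the vertex ordering 0 < 1 < 2 < 3 < 4 < 5 < 6 < 7 < 8. The simplices of K, each written with vertices in increasing order, are:

  0-simplices (9): [0], [1], [2], [3], [4], [5], [6], [7], [8]
  1-simplices (27): (27 of them)
  2-simplices (18): [0,1,5], [0,1,8], [0,2,4], [0,2,7], [0,4,8], [0,5,7], [1,2,3], [1,2,6], [1,3,5], [1,6,8], [2,3,7], [2,4,6], [3,4,5], [3,4,8], [3,7,8], [4,5,6], [5,6,7], [6,7,8]

Hence C_0 ≅ Z^9, C_1 ≅ Z^27, C_2 ≅ Z^18.

Boundary ∂_1: C_1 → C_0 maps an edge to its endpoints' difference, ∂[p,q] = q − p. For instance
  ∂[3,8] = [8] − [3].
As a 9×27 matrix over Z this has rank 8, with invariant factors (1,1,1,1,1,1,1,1).

Boundary ∂_2: C_2 → C_1 maps a triangle to the signed sum of its edges. For instance
  ∂[0,2,7] = [2,7] − [0,7] + [0,2],
  ∂[0,4,8] = [4,8] − [0,8] + [0,4].
This gives a 27×18 integer matrix of rank 17; reducing to Smith normal form yields diagonal entries (1,1,1,1,1,1,1,1,1,1,1,1,1,1,1,1,1).

Reading off H_k = ker ∂_k / im ∂_{k+1}:

  H_0: rank C_0 − rank ∂_1 = 9 − 8 = 1, and the invariant factors of ∂_1 are all 1, so H_0 ≅ Z.
  H_1: rank ker ∂_1 − rank ∂_2 = (27 − 8) − 17 = 2, and the invariant factors of ∂_2 are all 1, so H_1 ≅ Z^2.
  H_2: rank ker ∂_2 − rank ∂_3 = (18 − 17) − 0 = 1, and there is no ∂_3, so H_2 ≅ Z.

(K is a triangulation of the torus T^2.)

Hence the Betti numbers are b_0 = 1, b_1 = 2, b_2 = 1.

b_0 = 1, b_1 = 2, b_2 = 1.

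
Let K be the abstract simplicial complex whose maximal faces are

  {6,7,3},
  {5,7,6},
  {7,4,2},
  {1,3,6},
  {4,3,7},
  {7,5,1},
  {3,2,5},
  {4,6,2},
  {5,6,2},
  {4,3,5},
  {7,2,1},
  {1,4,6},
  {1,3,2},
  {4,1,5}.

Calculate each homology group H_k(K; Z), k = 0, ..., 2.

H_0 = Z,  H_1 = Z^2,  H_2 = Z.

K has 7 vertices, 21 edges, 14 triangles.
rank ∂_0 = 0, rank ∂_1 = 6 ⇒ b_0 = 7 − 0 − 6 = 1; all invariant factors of ∂_1 are 1 so no torsion. So H_0 ≅ Z.
rank ∂_1 = 6, rank ∂_2 = 13 ⇒ b_1 = 21 − 6 − 13 = 2; all invariant factors of ∂_2 are 1 so no torsion. So H_1 ≅ Z^2.
rank ∂_2 = 13, rank ∂_3 = 0 ⇒ b_2 = 14 − 13 − 0 = 1. So H_2 ≅ Z.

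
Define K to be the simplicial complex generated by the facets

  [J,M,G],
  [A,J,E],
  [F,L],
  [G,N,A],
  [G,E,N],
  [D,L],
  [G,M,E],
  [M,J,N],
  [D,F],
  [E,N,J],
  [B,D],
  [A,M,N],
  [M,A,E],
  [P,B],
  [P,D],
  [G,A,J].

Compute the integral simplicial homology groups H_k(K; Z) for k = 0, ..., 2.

We work with the vertex ordering A < B < D < E < F < G < J < L < M < N < P. The simplices of K, each written with vertices in increasing order, are:

  0-simplices (11): A, B, D, E, F, G, J, L, M, N, P
  1-simplices (21): AE, AG, AJ, AM, AN, BD, BP, DF, DL, DP, EG, EJ, EM, EN, FL, GJ, GM, GN, JM, JN, MN
  2-simplices (10): AEJ, AEM, AGJ, AGN, AMN, EGM, EGN, EJN, GJM, JMN

so the chain groups are C_0 ≅ Z^11, C_1 ≅ Z^21, C_2 ≅ Z^10.

Boundary ∂_1: C_1 → C_0 maps an edge to its endpoints' difference, ∂[p,q] = q − p.
This gives a 11×21 integer matrix of rank 9; reducing to Smith normal form yields diagonal entries (1,1,1,1,1,1,1,1,1).

∂_2: C_2 → C_1 sends each 2-simplex [p,q,r] to [q,r] − [p,r] + [p,q]. For instance
  ∂EGN = GN − EN + EG,
  ∂AMN = MN − AN + AM.
As a 21×10 matrix over Z this has rank 10, with invariant factors (1,1,1,1,1,1,1,1,1,2).

Now H_k = ker ∂_k / im ∂_{k+1}, so:

  H_0: rank C_0 − rank ∂_1 = 11 − 9 = 2, and the invariant factors of ∂_1 are all 1, so H_0 = Z^2.
  H_1: rank ker ∂_1 − rank ∂_2 = (21 − 9) − 10 = 2, and ∂_2 has invariant factor 2 > 1, so H_1 = Z^2 ⊕ Z/2.
  H_2: rank ker ∂_2 − rank ∂_3 = (10 − 10) − 0 = 0, and there is no ∂_3, so H_2 = 0.

As a check, the Euler characteristic is 11 − 21 + 10 = 0, which agrees with 2 − 2 + 0 = 0.
(K is a triangulation of the disjoint union of the real projective plane RP^2 and a wedge of 2 circles.)

H_0 = Z^2,  H_1 = Z^2 ⊕ Z/2,  H_2 = 0.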